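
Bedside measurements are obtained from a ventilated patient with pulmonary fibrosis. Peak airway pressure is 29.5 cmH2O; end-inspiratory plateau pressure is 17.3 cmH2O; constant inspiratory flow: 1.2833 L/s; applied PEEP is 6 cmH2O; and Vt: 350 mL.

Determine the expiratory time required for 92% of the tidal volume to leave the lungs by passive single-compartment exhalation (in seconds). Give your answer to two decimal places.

0.74

R = (PIP − Pplat)/V̇ = (29.5 − 17.3) / 1.2833 = 12.2/1.2833 = 9.507 cmH2O·s/L.
C = Vt/(Pplat − PEEP) = 350.0 / (17.3 − 6) = 350.0/11.3 = 30.973 mL/cmH2O.
τ = R × C = 9.507 × 0.03097 L/cmH2O = 0.2944 s.
t = −τ·ln(1 − 0.92) = −0.2944·ln(0.08) = 0.7436 s.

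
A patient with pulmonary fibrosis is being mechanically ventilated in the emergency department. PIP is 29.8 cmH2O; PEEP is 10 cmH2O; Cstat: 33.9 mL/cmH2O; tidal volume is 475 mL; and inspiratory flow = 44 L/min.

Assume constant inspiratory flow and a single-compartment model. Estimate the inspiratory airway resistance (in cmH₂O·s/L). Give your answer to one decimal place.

Flow: 44 L/min ÷ 60 = 0.7333 L/s.
Equation of motion (constant flow): PIP = Vt/C + R·V̇ + PEEP.
R·V̇ = PIP − Vt/C − PEEP = 29.8 − 475/33.9 − 10 = 29.8 − 14.012 − 10 = 5.788 cmH2O.
R = 5.788 / 0.7333 = 7.893 cmH2O·s/L.

7.9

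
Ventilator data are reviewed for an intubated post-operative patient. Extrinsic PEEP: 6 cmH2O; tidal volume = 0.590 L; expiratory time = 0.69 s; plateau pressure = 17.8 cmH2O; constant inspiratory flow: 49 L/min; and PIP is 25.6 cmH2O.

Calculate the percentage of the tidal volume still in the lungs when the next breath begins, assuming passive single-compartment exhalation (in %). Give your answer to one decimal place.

23.6

Flow: 49 L/min ÷ 60 = 0.8167 L/s.
R = (PIP − Pplat)/V̇ = (25.6 − 17.8) / 0.8167 = 7.8/0.8167 = 9.551 cmH2O·s/L.
C = Vt/(Pplat − PEEP) = 590.0 / (17.8 − 6) = 590.0/11.8 = 50.0 mL/cmH2O.
τ = R × C = 9.551 × 0.05 L/cmH2O = 0.4776 s.
Fraction remaining at end-expiration = e^(−Te/τ) = e^(−0.69/0.4776) = 0.2358 → 23.58%.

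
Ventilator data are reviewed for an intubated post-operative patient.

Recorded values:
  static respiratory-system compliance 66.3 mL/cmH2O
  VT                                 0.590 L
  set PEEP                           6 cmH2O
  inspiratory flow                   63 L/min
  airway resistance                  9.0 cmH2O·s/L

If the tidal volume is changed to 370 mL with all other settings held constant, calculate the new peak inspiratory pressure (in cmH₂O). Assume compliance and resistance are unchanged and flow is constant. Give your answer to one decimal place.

Flow: 63 L/min ÷ 60 = 1.05 L/s.
PIP = Vt/C + R·V̇ + PEEP (constant-flow equation of motion).
Only the elastic term changes: ΔPIP = ΔVt / C = (370 − 590) / 66.3 = -3.318 cmH2O.
Original PIP = 590/66.3 + 9.0×1.05 + 6 = 24.349 cmH2O; new PIP = 24.349 + (-3.318) = 21.031 cmH2O.

21.0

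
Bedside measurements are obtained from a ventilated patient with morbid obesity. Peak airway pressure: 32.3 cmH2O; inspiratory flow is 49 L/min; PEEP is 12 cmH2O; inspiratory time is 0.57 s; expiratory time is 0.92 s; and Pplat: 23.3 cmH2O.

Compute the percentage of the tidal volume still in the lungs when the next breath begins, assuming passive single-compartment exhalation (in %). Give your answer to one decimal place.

13.2

Flow: 49 L/min ÷ 60 = 0.8167 L/s.
Vt = flow × Ti = 0.8167 L/s × 0.57 s × 1000 mL/L = 465.52 mL.
R = (PIP − Pplat)/V̇ = (32.3 − 23.3) / 0.8167 = 9.0/0.8167 = 11.02 cmH2O·s/L.
C = Vt/(Pplat − PEEP) = 465.52 / (23.3 − 12) = 465.52/11.3 = 41.196 mL/cmH2O.
τ = R × C = 11.02 × 0.0412 L/cmH2O = 0.454 s.
Fraction remaining at end-expiration = e^(−Te/τ) = e^(−0.92/0.454) = 0.1318 → 13.18%.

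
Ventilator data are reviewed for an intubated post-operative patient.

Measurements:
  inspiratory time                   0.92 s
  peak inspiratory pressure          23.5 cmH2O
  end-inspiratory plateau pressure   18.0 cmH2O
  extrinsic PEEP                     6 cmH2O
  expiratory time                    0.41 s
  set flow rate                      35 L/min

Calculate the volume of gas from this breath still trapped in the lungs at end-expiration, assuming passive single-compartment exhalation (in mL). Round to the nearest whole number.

Flow: 35 L/min ÷ 60 = 0.5833 L/s.
Vt = flow × Ti = 0.5833 L/s × 0.92 s × 1000 mL/L = 536.64 mL.
R = (PIP − Pplat)/V̇ = (23.5 − 18.0) / 0.5833 = 5.5/0.5833 = 9.429 cmH2O·s/L.
C = Vt/(Pplat − PEEP) = 536.64 / (18.0 − 6) = 536.64/12.0 = 44.72 mL/cmH2O.
τ = R × C = 9.429 × 0.04472 L/cmH2O = 0.4217 s.
Fraction remaining = e^(−Te/τ) = e^(−0.41/0.4217) = 0.3782.
Trapped volume = 536.64 × 0.3782 = 202.96 mL.

203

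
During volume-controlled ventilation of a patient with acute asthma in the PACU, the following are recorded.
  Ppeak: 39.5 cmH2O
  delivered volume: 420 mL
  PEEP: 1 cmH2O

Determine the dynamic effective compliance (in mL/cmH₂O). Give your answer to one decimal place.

Dynamic compliance = Vt / (PIP − PEEP) = 420 / (39.5 − 1) = 420 / 38.5 = 10.909 mL/cmH2O.

10.9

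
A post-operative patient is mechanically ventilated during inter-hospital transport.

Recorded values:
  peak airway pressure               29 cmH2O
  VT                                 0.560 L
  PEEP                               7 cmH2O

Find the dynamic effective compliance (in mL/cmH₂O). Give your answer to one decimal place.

25.5

Dynamic compliance = Vt / (PIP − PEEP) = 560 / (29 − 7) = 560 / 22.0 = 25.455 mL/cmH2O.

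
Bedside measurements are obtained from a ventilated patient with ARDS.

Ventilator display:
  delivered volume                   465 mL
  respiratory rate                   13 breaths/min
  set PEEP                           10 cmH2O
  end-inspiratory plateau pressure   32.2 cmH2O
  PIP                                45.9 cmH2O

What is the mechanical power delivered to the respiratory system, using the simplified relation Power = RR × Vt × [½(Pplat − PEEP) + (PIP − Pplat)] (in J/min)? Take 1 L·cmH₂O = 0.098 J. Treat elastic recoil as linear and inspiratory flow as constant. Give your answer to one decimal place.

Per-breath work = Vt × [½(Pplat−PEEP) + (PIP−Pplat)] = 0.465 × [0.5×22.2 + 13.7] = 0.465 × 24.8 = 11.532 L·cmH2O.
Power = 13 × 11.532 = 149.92 L·cmH2O/min.
× 0.098 J/(L·cmH2O) → 14.692 J/min.

14.7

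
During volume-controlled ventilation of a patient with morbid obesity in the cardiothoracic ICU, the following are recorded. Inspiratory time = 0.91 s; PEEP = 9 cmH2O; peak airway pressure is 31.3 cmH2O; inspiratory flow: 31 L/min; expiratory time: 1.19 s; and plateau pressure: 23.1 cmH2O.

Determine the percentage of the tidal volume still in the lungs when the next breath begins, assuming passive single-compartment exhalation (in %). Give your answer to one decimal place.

Flow: 31 L/min ÷ 60 = 0.5167 L/s.
Vt = flow × Ti = 0.5167 L/s × 0.91 s × 1000 mL/L = 470.2 mL.
R = (PIP − Pplat)/V̇ = (31.3 − 23.1) / 0.5167 = 8.2/0.5167 = 15.87 cmH2O·s/L.
C = Vt/(Pplat − PEEP) = 470.2 / (23.1 − 9) = 470.2/14.1 = 33.348 mL/cmH2O.
τ = R × C = 15.87 × 0.03335 L/cmH2O = 0.5293 s.
Fraction remaining at end-expiration = e^(−Te/τ) = e^(−1.19/0.5293) = 0.1056 → 10.56%.

10.6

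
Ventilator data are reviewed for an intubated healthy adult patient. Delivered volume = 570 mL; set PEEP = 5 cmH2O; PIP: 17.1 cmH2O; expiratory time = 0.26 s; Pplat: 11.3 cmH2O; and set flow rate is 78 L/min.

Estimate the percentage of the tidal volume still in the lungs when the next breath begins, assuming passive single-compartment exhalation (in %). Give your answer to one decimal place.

52.5

Flow: 78 L/min ÷ 60 = 1.3 L/s.
R = (PIP − Pplat)/V̇ = (17.1 − 11.3) / 1.3 = 5.8/1.3 = 4.462 cmH2O·s/L.
C = Vt/(Pplat − PEEP) = 570.0 / (11.3 − 5) = 570.0/6.3 = 90.476 mL/cmH2O.
τ = R × C = 4.462 × 0.09048 L/cmH2O = 0.4037 s.
Fraction remaining at end-expiration = e^(−Te/τ) = e^(−0.26/0.4037) = 0.5252 → 52.52%.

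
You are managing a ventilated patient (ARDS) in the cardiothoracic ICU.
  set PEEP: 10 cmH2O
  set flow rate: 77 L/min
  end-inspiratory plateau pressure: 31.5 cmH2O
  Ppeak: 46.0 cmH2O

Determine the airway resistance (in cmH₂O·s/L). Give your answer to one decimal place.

11.3

Flow: 77 L/min ÷ 60 = 1.2833 L/s.
Raw = (PIP − Pplat) / flow = (46.0 − 31.5) / 1.2833 = 14.5 / 1.2833 = 11.299 cmH2O·s/L.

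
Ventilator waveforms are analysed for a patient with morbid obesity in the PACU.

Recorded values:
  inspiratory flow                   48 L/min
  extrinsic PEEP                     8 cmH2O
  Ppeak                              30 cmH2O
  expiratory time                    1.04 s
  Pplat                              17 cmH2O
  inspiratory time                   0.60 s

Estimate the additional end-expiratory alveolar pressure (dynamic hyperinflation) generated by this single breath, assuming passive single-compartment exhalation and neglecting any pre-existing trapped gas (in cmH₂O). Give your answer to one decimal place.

Flow: 48 L/min ÷ 60 = 0.8 L/s.
Vt = flow × Ti = 0.8 L/s × 0.60 s × 1000 mL/L = 480.0 mL.
R = (PIP − Pplat)/V̇ = (30 − 17) / 0.8 = 13.0/0.8 = 16.25 cmH2O·s/L.
C = Vt/(Pplat − PEEP) = 480.0 / (17 − 8) = 480.0/9.0 = 53.333 mL/cmH2O.
τ = R × C = 16.25 × 0.05333 L/cmH2O = 0.8666 s.
Fraction remaining = e^(−Te/τ) = e^(−1.04/0.8666) = 0.3012; trapped volume = 480.0 × 0.3012 = 144.58 mL.
Additional alveolar pressure from trapping ≈ V_trapped / C = 144.58 / 53.333 = 2.711 cmH2O.

2.7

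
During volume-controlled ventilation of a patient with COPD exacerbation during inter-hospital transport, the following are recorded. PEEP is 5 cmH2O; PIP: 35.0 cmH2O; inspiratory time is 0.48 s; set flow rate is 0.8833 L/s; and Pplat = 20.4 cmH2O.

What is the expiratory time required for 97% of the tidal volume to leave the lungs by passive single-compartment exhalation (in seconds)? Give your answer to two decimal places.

1.60

Vt = flow × Ti = 0.8833 L/s × 0.48 s × 1000 mL/L = 423.98 mL.
R = (PIP − Pplat)/V̇ = (35.0 − 20.4) / 0.8833 = 14.6/0.8833 = 16.529 cmH2O·s/L.
C = Vt/(Pplat − PEEP) = 423.98 / (20.4 − 5) = 423.98/15.4 = 27.531 mL/cmH2O.
τ = R × C = 16.529 × 0.02753 L/cmH2O = 0.455 s.
t = −τ·ln(1 − 0.97) = −0.455·ln(0.03) = 1.595 s.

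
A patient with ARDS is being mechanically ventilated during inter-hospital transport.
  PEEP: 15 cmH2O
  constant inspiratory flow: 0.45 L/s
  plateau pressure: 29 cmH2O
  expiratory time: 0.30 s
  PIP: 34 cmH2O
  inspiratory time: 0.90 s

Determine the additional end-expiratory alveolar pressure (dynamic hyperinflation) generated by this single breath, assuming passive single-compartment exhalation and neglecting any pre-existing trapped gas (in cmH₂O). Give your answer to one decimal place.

Vt = flow × Ti = 0.45 L/s × 0.90 s × 1000 mL/L = 405.0 mL.
R = (PIP − Pplat)/V̇ = (34 − 29) / 0.45 = 5.0/0.45 = 11.111 cmH2O·s/L.
C = Vt/(Pplat − PEEP) = 405.0 / (29 − 15) = 405.0/14.0 = 28.929 mL/cmH2O.
τ = R × C = 11.111 × 0.02893 L/cmH2O = 0.3214 s.
Fraction remaining = e^(−Te/τ) = e^(−0.30/0.3214) = 0.3932; trapped volume = 405.0 × 0.3932 = 159.25 mL.
Additional alveolar pressure from trapping ≈ V_trapped / C = 159.25 / 28.929 = 5.505 cmH2O.

5.5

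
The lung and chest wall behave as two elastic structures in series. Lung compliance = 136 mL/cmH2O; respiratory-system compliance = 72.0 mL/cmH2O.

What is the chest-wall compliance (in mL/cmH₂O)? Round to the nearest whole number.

1/Ccw = 1/Crs − 1/CL.
1/Ccw = 1/72.0 − 1/136 = 0.006536.
Ccw = 153.0 mL/cmH2O.

153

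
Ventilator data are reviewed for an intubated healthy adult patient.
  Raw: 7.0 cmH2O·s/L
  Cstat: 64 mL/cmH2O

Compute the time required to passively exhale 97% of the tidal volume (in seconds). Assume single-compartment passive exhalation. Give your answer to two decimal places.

1.57

τ = R × C = 7.0 × 64 mL/cmH2O = 7.0 × 0.064 L/cmH2O = 0.448 s.
Exhaled fraction f = 1 − e^(−t/τ) → t = −τ·ln(1 − f) = −0.448·ln(0.03) = 1.571 s.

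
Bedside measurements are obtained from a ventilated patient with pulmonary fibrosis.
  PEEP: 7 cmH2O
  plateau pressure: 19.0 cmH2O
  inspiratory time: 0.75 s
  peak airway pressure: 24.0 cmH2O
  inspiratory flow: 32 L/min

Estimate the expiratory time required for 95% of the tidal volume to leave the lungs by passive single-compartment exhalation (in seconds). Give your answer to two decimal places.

Flow: 32 L/min ÷ 60 = 0.5333 L/s.
Vt = flow × Ti = 0.5333 L/s × 0.75 s × 1000 mL/L = 399.98 mL.
R = (PIP − Pplat)/V̇ = (24.0 − 19.0) / 0.5333 = 5.0/0.5333 = 9.376 cmH2O·s/L.
C = Vt/(Pplat − PEEP) = 399.98 / (19.0 − 7) = 399.98/12.0 = 33.332 mL/cmH2O.
τ = R × C = 9.376 × 0.03333 L/cmH2O = 0.3125 s.
t = −τ·ln(1 − 0.95) = −0.3125·ln(0.05) = 0.9362 s.

0.94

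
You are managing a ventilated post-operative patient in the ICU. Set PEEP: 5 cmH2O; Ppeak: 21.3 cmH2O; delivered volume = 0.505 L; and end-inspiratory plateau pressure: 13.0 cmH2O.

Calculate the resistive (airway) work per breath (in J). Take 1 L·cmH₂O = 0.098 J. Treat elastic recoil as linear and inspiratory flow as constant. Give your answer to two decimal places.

0.41

With constant inspiratory flow the resistive pressure is constant at PIP − Pplat = 21.3 − 13.0 = 8.3 cmH2O, so resistive work = 8.3 × 0.505 = 4.192 L·cmH2O.
× 0.098 J/(L·cmH2O) → 0.4108 J.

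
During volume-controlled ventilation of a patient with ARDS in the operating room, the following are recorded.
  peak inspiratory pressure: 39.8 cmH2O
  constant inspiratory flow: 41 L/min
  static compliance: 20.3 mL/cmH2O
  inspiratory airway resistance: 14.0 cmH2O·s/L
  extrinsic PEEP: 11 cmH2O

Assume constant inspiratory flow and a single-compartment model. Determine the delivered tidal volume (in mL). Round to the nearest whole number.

390

Flow: 41 L/min ÷ 60 = 0.6833 L/s.
Equation of motion (constant flow): PIP = Vt/C + R·V̇ + PEEP.
Vt/C = PIP − R·V̇ − PEEP = 39.8 − 9.566 − 11 = 19.234 cmH2O.
Vt = C × 19.234 = 20.3 × 19.234 = 390.45 mL.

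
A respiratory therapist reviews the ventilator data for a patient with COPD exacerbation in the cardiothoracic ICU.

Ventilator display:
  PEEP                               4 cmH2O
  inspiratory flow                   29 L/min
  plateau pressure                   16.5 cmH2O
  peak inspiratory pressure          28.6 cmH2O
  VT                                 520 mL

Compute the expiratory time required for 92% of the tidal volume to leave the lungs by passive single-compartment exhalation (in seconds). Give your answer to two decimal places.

Flow: 29 L/min ÷ 60 = 0.4833 L/s.
R = (PIP − Pplat)/V̇ = (28.6 − 16.5) / 0.4833 = 12.1/0.4833 = 25.036 cmH2O·s/L.
C = Vt/(Pplat − PEEP) = 520.0 / (16.5 − 4) = 520.0/12.5 = 41.6 mL/cmH2O.
τ = R × C = 25.036 × 0.0416 L/cmH2O = 1.041 s.
t = −τ·ln(1 − 0.92) = −1.041·ln(0.08) = 2.629 s.

2.63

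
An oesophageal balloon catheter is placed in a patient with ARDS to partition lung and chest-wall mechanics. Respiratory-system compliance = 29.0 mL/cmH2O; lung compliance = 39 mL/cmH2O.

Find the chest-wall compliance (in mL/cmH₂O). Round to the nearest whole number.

1/Ccw = 1/Crs − 1/CL.
1/Ccw = 1/29.0 − 1/39 = 0.008842.
Ccw = 113.1 mL/cmH2O.

113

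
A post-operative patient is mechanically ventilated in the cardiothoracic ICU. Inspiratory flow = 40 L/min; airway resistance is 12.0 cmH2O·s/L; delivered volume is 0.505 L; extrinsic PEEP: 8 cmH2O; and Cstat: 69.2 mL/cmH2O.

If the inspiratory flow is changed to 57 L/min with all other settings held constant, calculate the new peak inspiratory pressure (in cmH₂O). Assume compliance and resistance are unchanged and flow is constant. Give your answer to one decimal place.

Flow: 40 L/min ÷ 60 = 0.6667 L/s.
New flow: 57 L/min ÷ 60 = 0.95 L/s.
PIP = Vt/C + R·V̇ + PEEP (constant-flow equation of motion).
Only the resistive term changes: ΔPIP = R × ΔV̇ = 12.0 × (0.95 − 0.6667) = 12.0 × 0.2833 = 3.4 cmH2O.
Original PIP = 505/69.2 + 12.0×0.6667 + 8 = 23.298 cmH2O; new PIP = 23.298 + (3.4) = 26.698 cmH2O.

26.7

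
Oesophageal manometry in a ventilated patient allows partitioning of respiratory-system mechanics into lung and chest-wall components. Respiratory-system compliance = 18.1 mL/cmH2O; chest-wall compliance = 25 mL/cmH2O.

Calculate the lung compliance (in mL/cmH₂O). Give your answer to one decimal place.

1/CL = 1/Crs − 1/Ccw.
1/CL = 1/18.1 − 1/25 = 0.01525.
CL = 65.574 mL/cmH2O.

65.6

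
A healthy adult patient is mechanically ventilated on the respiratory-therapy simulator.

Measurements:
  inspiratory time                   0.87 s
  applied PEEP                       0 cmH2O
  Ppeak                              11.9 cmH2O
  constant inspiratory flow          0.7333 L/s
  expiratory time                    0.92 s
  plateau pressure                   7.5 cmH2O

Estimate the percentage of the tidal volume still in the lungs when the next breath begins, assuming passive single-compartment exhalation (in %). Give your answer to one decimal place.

16.5

Vt = flow × Ti = 0.7333 L/s × 0.87 s × 1000 mL/L = 637.97 mL.
R = (PIP − Pplat)/V̇ = (11.9 − 7.5) / 0.7333 = 4.4/0.7333 = 6.0 cmH2O·s/L.
C = Vt/(Pplat − PEEP) = 637.97 / (7.5 − 0) = 637.97/7.5 = 85.063 mL/cmH2O.
τ = R × C = 6.0 × 0.08506 L/cmH2O = 0.5104 s.
Fraction remaining at end-expiration = e^(−Te/τ) = e^(−0.92/0.5104) = 0.1649 → 16.49%.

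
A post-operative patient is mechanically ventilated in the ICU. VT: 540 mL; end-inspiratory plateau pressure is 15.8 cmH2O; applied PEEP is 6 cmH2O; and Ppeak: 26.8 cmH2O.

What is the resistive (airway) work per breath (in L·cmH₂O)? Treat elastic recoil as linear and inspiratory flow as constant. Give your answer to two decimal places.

5.94

With constant inspiratory flow the resistive pressure is constant at PIP − Pplat = 26.8 − 15.8 = 11.0 cmH2O, so resistive work = 11.0 × 0.540 = 5.94 L·cmH2O.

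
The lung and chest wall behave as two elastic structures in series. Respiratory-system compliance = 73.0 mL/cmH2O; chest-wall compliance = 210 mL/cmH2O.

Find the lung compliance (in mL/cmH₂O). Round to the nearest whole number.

1/CL = 1/Crs − 1/Ccw.
1/CL = 1/73.0 − 1/210 = 0.008937.
CL = 111.89 mL/cmH2O.

112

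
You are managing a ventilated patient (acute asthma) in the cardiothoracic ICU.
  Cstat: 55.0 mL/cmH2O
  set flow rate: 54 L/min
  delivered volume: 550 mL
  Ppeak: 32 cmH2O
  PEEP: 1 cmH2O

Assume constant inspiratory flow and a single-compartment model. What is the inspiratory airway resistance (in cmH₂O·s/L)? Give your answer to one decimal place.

23.3

Flow: 54 L/min ÷ 60 = 0.9 L/s.
Equation of motion (constant flow): PIP = Vt/C + R·V̇ + PEEP.
R·V̇ = PIP − Vt/C − PEEP = 32 − 550/55.0 − 1 = 32 − 10.0 − 1 = 21.0 cmH2O.
R = 21.0 / 0.9 = 23.333 cmH2O·s/L.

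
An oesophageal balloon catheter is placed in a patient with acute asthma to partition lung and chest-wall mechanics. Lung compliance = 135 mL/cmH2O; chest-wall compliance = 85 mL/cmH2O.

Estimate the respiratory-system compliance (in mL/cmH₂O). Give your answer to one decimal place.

52.2

Lung and chest wall are elastances in series: 1/Crs = 1/CL + 1/Ccw.
1/Crs = 1/135 + 1/85 = 0.01917.
Crs = 52.165 mL/cmH2O.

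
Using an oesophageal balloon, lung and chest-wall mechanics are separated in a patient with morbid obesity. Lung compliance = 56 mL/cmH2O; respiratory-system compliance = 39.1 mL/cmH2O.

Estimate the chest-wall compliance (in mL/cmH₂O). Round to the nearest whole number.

130

1/Ccw = 1/Crs − 1/CL.
1/Ccw = 1/39.1 − 1/56 = 0.007718.
Ccw = 129.57 mL/cmH2O.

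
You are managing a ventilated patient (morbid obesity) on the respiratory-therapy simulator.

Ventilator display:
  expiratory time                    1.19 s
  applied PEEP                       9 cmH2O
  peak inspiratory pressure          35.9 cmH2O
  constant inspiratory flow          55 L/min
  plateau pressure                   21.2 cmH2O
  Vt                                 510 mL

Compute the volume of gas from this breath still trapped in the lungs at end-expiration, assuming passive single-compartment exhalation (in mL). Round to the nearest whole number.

Flow: 55 L/min ÷ 60 = 0.9167 L/s.
R = (PIP − Pplat)/V̇ = (35.9 − 21.2) / 0.9167 = 14.7/0.9167 = 16.036 cmH2O·s/L.
C = Vt/(Pplat − PEEP) = 510.0 / (21.2 − 9) = 510.0/12.2 = 41.803 mL/cmH2O.
τ = R × C = 16.036 × 0.0418 L/cmH2O = 0.6703 s.
Fraction remaining = e^(−Te/τ) = e^(−1.19/0.6703) = 0.1694.
Trapped volume = 510.0 × 0.1694 = 86.394 mL.

86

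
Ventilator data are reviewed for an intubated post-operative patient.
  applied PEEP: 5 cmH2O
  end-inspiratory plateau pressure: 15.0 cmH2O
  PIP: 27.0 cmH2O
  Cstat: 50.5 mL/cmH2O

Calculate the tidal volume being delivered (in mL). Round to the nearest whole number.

505

Vt = Cstat × (Pplat − PEEP) = 50.5 × (15.0 − 5) = 50.5 × 10.0 = 505.0 mL.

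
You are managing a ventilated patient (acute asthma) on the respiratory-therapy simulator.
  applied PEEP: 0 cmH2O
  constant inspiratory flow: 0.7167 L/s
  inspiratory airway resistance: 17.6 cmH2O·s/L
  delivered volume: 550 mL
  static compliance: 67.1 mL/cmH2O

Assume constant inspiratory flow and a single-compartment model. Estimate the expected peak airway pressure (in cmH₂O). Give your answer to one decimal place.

Equation of motion (constant flow): PIP = Vt/C + R·V̇ + PEEP.
PIP = 550/67.1 + 17.6×0.7167 + 0 = 8.197 + 12.614 + 0 = 20.811 cmH2O.

20.8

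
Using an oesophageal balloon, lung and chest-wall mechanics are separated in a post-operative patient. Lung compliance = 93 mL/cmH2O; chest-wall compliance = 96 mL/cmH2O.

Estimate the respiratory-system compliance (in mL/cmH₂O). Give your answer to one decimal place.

Lung and chest wall are elastances in series: 1/Crs = 1/CL + 1/Ccw.
1/Crs = 1/93 + 1/96 = 0.02117.
Crs = 47.237 mL/cmH2O.

47.2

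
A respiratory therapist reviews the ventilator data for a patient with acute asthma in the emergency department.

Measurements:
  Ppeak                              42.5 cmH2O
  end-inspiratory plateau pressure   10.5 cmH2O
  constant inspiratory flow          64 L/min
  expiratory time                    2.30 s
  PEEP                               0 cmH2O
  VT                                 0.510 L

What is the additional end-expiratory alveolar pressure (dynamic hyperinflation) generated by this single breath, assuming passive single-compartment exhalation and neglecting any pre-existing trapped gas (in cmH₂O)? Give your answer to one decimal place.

Flow: 64 L/min ÷ 60 = 1.0667 L/s.
R = (PIP − Pplat)/V̇ = (42.5 − 10.5) / 1.0667 = 32.0/1.0667 = 29.999 cmH2O·s/L.
C = Vt/(Pplat − PEEP) = 510.0 / (10.5 − 0) = 510.0/10.5 = 48.571 mL/cmH2O.
τ = R × C = 29.999 × 0.04857 L/cmH2O = 1.457 s.
Fraction remaining = e^(−Te/τ) = e^(−2.30/1.457) = 0.2063; trapped volume = 510.0 × 0.2063 = 105.21 mL.
Additional alveolar pressure from trapping ≈ V_trapped / C = 105.21 / 48.571 = 2.166 cmH2O.

2.2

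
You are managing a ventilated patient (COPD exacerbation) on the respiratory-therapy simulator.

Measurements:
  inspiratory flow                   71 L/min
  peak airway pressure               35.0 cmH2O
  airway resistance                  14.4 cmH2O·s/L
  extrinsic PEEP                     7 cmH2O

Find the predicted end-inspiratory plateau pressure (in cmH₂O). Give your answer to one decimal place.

Flow: 71 L/min ÷ 60 = 1.1833 L/s.
Pplat = PIP − Raw × flow = 35.0 − 14.4 × 1.1833 = 35.0 − 17.04 = 17.96 cmH2O.

18.0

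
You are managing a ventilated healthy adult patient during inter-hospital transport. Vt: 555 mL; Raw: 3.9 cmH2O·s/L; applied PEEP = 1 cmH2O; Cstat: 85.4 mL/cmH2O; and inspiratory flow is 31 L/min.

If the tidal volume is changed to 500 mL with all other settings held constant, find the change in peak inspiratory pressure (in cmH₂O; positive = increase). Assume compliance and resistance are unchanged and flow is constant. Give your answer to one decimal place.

-0.6

PIP = Vt/C + R·V̇ + PEEP (constant-flow equation of motion).
Only the elastic term changes: ΔPIP = ΔVt / C = (500 − 555) / 85.4 = -0.644 cmH2O.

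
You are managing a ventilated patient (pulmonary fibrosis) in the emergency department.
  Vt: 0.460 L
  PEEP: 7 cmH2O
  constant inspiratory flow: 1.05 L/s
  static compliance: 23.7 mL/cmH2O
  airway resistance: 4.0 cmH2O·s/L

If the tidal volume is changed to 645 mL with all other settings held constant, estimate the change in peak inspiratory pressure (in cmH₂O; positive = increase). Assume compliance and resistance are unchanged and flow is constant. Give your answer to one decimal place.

PIP = Vt/C + R·V̇ + PEEP (constant-flow equation of motion).
Only the elastic term changes: ΔPIP = ΔVt / C = (645 − 460) / 23.7 = 7.806 cmH2O.

7.8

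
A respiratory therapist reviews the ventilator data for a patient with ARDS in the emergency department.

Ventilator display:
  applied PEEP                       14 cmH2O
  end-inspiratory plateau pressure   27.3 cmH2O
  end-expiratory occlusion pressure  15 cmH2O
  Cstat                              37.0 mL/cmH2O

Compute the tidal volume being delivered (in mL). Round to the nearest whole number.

End-expiratory occlusion gives total PEEP = 15 cmH2O (intrinsic PEEP = 15 − 14 = 1). Use total PEEP for the elastic gradient.
Vt = Cstat × (Pplat − PEEPtotal) = 37.0 × (27.3 − 15) = 37.0 × 12.3 = 455.1 mL.

455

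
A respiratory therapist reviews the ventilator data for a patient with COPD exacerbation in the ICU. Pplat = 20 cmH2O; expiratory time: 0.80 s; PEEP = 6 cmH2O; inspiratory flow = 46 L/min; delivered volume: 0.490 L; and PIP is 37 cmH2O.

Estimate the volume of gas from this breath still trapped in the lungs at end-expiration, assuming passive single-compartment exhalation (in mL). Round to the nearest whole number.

175

Flow: 46 L/min ÷ 60 = 0.7667 L/s.
R = (PIP − Pplat)/V̇ = (37 − 20) / 0.7667 = 17.0/0.7667 = 22.173 cmH2O·s/L.
C = Vt/(Pplat − PEEP) = 490.0 / (20 − 6) = 490.0/14.0 = 35.0 mL/cmH2O.
τ = R × C = 22.173 × 0.035 L/cmH2O = 0.7761 s.
Fraction remaining = e^(−Te/τ) = e^(−0.80/0.7761) = 0.3567.
Trapped volume = 490.0 × 0.3567 = 174.78 mL.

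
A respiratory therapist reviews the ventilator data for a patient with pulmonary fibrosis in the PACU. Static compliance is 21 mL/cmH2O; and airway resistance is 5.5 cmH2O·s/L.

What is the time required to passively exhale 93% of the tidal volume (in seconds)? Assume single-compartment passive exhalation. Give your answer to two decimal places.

0.31

τ = R × C = 5.5 × 21 mL/cmH2O = 5.5 × 0.021 L/cmH2O = 0.1155 s.
Exhaled fraction f = 1 − e^(−t/τ) → t = −τ·ln(1 − f) = −0.1155·ln(0.07) = 0.3071 s.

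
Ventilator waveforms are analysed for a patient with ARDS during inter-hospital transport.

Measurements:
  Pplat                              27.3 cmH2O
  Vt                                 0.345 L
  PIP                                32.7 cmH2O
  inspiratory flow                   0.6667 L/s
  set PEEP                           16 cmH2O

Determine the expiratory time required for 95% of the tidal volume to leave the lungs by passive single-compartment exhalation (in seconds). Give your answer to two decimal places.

0.74

R = (PIP − Pplat)/V̇ = (32.7 − 27.3) / 0.6667 = 5.4/0.6667 = 8.1 cmH2O·s/L.
C = Vt/(Pplat − PEEP) = 345.0 / (27.3 − 16) = 345.0/11.3 = 30.531 mL/cmH2O.
τ = R × C = 8.1 × 0.03053 L/cmH2O = 0.2473 s.
t = −τ·ln(1 − 0.95) = −0.2473·ln(0.05) = 0.7408 s.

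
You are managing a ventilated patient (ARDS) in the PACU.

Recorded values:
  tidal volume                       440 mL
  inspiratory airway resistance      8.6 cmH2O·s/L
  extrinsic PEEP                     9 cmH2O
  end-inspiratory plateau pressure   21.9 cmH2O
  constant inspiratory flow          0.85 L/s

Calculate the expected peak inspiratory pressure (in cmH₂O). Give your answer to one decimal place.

PIP = Pplat + Raw × flow = 21.9 + 8.6 × 0.85 = 21.9 + 7.31 = 29.21 cmH2O.

29.2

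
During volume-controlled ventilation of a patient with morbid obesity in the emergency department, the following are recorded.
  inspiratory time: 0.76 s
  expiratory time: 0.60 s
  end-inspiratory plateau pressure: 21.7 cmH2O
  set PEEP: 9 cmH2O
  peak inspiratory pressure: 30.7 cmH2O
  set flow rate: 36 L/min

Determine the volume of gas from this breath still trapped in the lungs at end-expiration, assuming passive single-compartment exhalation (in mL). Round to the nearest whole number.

Flow: 36 L/min ÷ 60 = 0.6 L/s.
Vt = flow × Ti = 0.6 L/s × 0.76 s × 1000 mL/L = 456.0 mL.
R = (PIP − Pplat)/V̇ = (30.7 − 21.7) / 0.6 = 9.0/0.6 = 15.0 cmH2O·s/L.
C = Vt/(Pplat − PEEP) = 456.0 / (21.7 − 9) = 456.0/12.7 = 35.906 mL/cmH2O.
τ = R × C = 15.0 × 0.03591 L/cmH2O = 0.5387 s.
Fraction remaining = e^(−Te/τ) = e^(−0.60/0.5387) = 0.3283.
Trapped volume = 456.0 × 0.3283 = 149.7 mL.

150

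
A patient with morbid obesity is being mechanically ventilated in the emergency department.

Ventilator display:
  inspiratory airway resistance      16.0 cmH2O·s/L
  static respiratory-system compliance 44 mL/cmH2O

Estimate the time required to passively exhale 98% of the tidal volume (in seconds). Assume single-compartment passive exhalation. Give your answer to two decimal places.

τ = R × C = 16.0 × 44 mL/cmH2O = 16.0 × 0.044 L/cmH2O = 0.704 s.
Exhaled fraction f = 1 − e^(−t/τ) → t = −τ·ln(1 − f) = −0.704·ln(0.02) = 2.754 s.

2.75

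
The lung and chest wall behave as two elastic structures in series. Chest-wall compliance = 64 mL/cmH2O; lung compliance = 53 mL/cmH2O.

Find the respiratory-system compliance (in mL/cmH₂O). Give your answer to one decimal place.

29.0

Lung and chest wall are elastances in series: 1/Crs = 1/CL + 1/Ccw.
1/Crs = 1/53 + 1/64 = 0.03449.
Crs = 28.994 mL/cmH2O.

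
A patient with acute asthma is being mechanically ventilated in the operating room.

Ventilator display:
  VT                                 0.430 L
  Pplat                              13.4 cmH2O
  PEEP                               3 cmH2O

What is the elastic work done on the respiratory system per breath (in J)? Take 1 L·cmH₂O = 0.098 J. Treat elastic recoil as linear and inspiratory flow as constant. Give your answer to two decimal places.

Elastic work ≈ ½ × (Pplat − PEEP) × Vt = 0.5 × (13.4 − 3) × 0.430 L = 0.5 × 10.4 × 0.430 = 2.236 L·cmH2O.
× 0.098 J/(L·cmH2O) → 0.2191 J.

0.22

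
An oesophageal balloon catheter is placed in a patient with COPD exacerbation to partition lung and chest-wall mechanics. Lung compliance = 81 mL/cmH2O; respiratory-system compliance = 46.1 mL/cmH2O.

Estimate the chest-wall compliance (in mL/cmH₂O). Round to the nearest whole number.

1/Ccw = 1/Crs − 1/CL.
1/Ccw = 1/46.1 − 1/81 = 0.009346.
Ccw = 107.0 mL/cmH2O.

107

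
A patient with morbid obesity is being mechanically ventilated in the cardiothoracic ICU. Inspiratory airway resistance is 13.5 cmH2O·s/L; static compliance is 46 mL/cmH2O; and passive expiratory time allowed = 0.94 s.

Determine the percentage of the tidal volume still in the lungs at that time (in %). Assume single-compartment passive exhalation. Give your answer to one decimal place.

τ = R × C = 13.5 × 46 mL/cmH2O = 13.5 × 0.046 L/cmH2O = 0.621 s.
Passive exhalation: V(t)/V₀ = e^(−t/τ) = e^(−0.94/0.621) = 0.2201.
Fraction remaining = 0.2201 → 22.01%.

22.0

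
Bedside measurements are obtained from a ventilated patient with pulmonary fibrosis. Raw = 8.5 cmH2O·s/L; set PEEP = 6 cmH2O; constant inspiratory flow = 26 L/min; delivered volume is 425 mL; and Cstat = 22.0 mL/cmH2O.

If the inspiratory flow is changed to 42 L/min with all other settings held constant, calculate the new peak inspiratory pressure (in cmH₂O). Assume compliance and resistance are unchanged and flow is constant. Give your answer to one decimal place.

Flow: 26 L/min ÷ 60 = 0.4333 L/s.
New flow: 42 L/min ÷ 60 = 0.7 L/s.
PIP = Vt/C + R·V̇ + PEEP (constant-flow equation of motion).
Only the resistive term changes: ΔPIP = R × ΔV̇ = 8.5 × (0.7 − 0.4333) = 8.5 × 0.2667 = 2.267 cmH2O.
Original PIP = 425/22.0 + 8.5×0.4333 + 6 = 29.001 cmH2O; new PIP = 29.001 + (2.267) = 31.268 cmH2O.

31.3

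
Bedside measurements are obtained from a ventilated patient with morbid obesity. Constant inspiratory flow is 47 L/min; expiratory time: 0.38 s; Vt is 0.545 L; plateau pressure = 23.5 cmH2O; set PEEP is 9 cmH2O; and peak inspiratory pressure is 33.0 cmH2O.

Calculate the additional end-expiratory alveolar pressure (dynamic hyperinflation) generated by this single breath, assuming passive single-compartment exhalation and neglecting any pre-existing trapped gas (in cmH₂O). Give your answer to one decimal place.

6.3

Flow: 47 L/min ÷ 60 = 0.7833 L/s.
R = (PIP − Pplat)/V̇ = (33.0 − 23.5) / 0.7833 = 9.5/0.7833 = 12.128 cmH2O·s/L.
C = Vt/(Pplat − PEEP) = 545.0 / (23.5 − 9) = 545.0/14.5 = 37.586 mL/cmH2O.
τ = R × C = 12.128 × 0.03759 L/cmH2O = 0.4559 s.
Fraction remaining = e^(−Te/τ) = e^(−0.38/0.4559) = 0.4345; trapped volume = 545.0 × 0.4345 = 236.8 mL.
Additional alveolar pressure from trapping ≈ V_trapped / C = 236.8 / 37.586 = 6.3 cmH2O.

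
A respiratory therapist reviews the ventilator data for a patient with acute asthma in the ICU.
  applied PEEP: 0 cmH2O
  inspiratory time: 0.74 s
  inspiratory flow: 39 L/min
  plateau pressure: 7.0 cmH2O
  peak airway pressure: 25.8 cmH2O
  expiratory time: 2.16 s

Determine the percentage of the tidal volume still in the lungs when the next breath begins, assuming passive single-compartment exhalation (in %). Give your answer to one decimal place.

33.7

Flow: 39 L/min ÷ 60 = 0.65 L/s.
Vt = flow × Ti = 0.65 L/s × 0.74 s × 1000 mL/L = 481.0 mL.
R = (PIP − Pplat)/V̇ = (25.8 − 7.0) / 0.65 = 18.8/0.65 = 28.923 cmH2O·s/L.
C = Vt/(Pplat − PEEP) = 481.0 / (7.0 − 0) = 481.0/7.0 = 68.714 mL/cmH2O.
τ = R × C = 28.923 × 0.06871 L/cmH2O = 1.987 s.
Fraction remaining at end-expiration = e^(−Te/τ) = e^(−2.16/1.987) = 0.3372 → 33.72%.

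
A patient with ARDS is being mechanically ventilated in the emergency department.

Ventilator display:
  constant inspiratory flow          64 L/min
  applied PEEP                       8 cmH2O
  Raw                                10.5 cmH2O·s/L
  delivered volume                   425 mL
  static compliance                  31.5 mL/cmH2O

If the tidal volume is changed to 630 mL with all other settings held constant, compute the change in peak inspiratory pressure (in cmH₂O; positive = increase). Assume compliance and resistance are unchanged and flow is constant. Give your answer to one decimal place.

6.5

PIP = Vt/C + R·V̇ + PEEP (constant-flow equation of motion).
Only the elastic term changes: ΔPIP = ΔVt / C = (630 − 425) / 31.5 = 6.508 cmH2O.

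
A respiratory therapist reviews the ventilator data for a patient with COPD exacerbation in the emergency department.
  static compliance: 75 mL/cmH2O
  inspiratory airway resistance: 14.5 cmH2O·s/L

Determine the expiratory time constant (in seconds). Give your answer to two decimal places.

1.09

τ = R × C = 14.5 × 75 mL/cmH2O = 14.5 × 0.075 L/cmH2O = 1.088 s.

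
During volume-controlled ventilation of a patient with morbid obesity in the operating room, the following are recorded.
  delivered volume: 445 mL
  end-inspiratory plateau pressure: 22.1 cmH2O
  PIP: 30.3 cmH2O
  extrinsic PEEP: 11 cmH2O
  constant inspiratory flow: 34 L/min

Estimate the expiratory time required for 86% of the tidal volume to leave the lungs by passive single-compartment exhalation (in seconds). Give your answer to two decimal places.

Flow: 34 L/min ÷ 60 = 0.5667 L/s.
R = (PIP − Pplat)/V̇ = (30.3 − 22.1) / 0.5667 = 8.2/0.5667 = 14.47 cmH2O·s/L.
C = Vt/(Pplat − PEEP) = 445.0 / (22.1 − 11) = 445.0/11.1 = 40.09 mL/cmH2O.
τ = R × C = 14.47 × 0.04009 L/cmH2O = 0.5801 s.
t = −τ·ln(1 − 0.86) = −0.5801·ln(0.14) = 1.141 s.

1.14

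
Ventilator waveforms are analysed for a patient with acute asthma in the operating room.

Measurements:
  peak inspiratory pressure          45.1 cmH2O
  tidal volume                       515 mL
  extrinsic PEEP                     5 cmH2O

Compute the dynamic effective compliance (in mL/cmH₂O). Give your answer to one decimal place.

Dynamic compliance = Vt / (PIP − PEEP) = 515 / (45.1 − 5) = 515 / 40.1 = 12.843 mL/cmH2O.

12.8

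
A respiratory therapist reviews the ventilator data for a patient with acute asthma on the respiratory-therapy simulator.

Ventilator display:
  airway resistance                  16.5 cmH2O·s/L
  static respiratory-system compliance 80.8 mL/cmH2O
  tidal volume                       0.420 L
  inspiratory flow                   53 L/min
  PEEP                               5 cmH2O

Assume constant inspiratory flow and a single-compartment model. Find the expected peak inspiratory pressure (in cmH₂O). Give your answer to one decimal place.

Flow: 53 L/min ÷ 60 = 0.8833 L/s.
Equation of motion (constant flow): PIP = Vt/C + R·V̇ + PEEP.
PIP = 420/80.8 + 16.5×0.8833 + 5 = 5.198 + 14.574 + 5 = 24.772 cmH2O.

24.8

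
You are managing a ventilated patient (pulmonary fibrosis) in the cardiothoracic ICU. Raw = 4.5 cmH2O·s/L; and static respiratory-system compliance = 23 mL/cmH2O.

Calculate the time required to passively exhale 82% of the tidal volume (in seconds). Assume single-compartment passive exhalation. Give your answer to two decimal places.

τ = R × C = 4.5 × 23 mL/cmH2O = 4.5 × 0.023 L/cmH2O = 0.1035 s.
Exhaled fraction f = 1 − e^(−t/τ) → t = −τ·ln(1 − f) = −0.1035·ln(0.18) = 0.1775 s.

0.18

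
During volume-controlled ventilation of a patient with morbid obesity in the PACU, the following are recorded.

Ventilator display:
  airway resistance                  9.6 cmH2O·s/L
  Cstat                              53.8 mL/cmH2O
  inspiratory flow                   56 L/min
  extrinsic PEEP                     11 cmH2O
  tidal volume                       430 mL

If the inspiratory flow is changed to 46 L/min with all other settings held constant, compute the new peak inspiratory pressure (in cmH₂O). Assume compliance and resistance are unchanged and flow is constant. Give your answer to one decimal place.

26.4

Flow: 56 L/min ÷ 60 = 0.9333 L/s.
New flow: 46 L/min ÷ 60 = 0.7667 L/s.
PIP = Vt/C + R·V̇ + PEEP (constant-flow equation of motion).
Only the resistive term changes: ΔPIP = R × ΔV̇ = 9.6 × (0.7667 − 0.9333) = 9.6 × -0.1666 = -1.599 cmH2O.
Original PIP = 430/53.8 + 9.6×0.9333 + 11 = 27.952 cmH2O; new PIP = 27.952 + (-1.599) = 26.353 cmH2O.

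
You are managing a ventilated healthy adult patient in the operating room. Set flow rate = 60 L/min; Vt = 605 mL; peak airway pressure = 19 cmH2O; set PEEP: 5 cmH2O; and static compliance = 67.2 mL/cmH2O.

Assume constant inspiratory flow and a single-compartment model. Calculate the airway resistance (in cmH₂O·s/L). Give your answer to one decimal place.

5.0

Flow: 60 L/min ÷ 60 = 1 L/s.
Equation of motion (constant flow): PIP = Vt/C + R·V̇ + PEEP.
R·V̇ = PIP − Vt/C − PEEP = 19 − 605/67.2 − 5 = 19 − 9.003 − 5 = 4.997 cmH2O.
R = 4.997 / 1 = 4.997 cmH2O·s/L.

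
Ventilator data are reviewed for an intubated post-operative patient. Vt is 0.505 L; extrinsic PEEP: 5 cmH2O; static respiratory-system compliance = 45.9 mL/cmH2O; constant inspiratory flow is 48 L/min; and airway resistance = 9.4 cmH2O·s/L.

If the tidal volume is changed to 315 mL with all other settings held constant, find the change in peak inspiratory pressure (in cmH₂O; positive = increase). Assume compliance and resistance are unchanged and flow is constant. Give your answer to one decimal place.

-4.1

PIP = Vt/C + R·V̇ + PEEP (constant-flow equation of motion).
Only the elastic term changes: ΔPIP = ΔVt / C = (315 − 505) / 45.9 = -4.139 cmH2O.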